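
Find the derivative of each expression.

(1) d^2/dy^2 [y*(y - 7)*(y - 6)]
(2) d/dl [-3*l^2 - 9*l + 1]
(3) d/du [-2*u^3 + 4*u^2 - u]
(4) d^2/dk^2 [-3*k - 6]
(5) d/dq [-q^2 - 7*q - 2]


(1) = 6*y - 26
(2) = -6*l - 9
(3) = -6*u^2 + 8*u - 1
(4) = 0
(5) = -2*q - 7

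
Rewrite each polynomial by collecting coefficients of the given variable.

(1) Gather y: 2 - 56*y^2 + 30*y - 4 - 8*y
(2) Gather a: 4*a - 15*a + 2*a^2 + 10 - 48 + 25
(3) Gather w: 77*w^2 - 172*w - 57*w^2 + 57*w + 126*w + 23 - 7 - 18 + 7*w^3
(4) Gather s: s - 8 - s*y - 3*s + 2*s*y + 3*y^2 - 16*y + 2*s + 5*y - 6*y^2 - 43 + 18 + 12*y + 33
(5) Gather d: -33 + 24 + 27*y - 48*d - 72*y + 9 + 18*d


(1) = -56*y^2 + 22*y - 2
(2) = 2*a^2 - 11*a - 13
(3) = 7*w^3 + 20*w^2 + 11*w - 2
(4) = s*y - 3*y^2 + y
(5) = -30*d - 45*y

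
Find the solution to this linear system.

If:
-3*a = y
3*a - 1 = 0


Then:
a = 1/3
y = -1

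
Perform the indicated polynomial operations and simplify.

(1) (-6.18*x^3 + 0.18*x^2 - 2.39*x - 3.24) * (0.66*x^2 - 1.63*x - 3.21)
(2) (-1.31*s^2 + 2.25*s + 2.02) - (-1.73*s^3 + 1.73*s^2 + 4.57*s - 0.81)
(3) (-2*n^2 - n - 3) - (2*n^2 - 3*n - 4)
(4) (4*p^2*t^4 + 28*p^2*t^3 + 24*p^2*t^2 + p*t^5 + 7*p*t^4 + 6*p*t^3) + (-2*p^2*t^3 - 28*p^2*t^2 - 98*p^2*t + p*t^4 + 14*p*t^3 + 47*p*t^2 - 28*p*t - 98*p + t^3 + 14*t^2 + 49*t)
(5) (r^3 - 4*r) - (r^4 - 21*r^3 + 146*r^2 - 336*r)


(1) = -4.0788*x^5 + 10.1922*x^4 + 17.967*x^3 + 1.1795*x^2 + 12.9531*x + 10.4004
(2) = 1.73*s^3 - 3.04*s^2 - 2.32*s + 2.83
(3) = -4*n^2 + 2*n + 1
(4) = 4*p^2*t^4 + 26*p^2*t^3 - 4*p^2*t^2 - 98*p^2*t + p*t^5 + 8*p*t^4 + 20*p*t^3 + 47*p*t^2 - 28*p*t - 98*p + t^3 + 14*t^2 + 49*t
(5) = -r^4 + 22*r^3 - 146*r^2 + 332*r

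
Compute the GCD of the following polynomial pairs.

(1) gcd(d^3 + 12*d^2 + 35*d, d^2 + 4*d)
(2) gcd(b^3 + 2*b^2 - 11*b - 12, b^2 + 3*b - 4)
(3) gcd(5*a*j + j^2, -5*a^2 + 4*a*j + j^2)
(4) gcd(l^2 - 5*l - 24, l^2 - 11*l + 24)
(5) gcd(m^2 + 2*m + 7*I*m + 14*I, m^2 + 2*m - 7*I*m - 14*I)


(1) = d
(2) = gcd((b - 3)*(b + 1)*(b + 4), (b - 1)*(b + 4)) = b + 4
(3) = gcd(j*(5*a + j), (-a + j)*(5*a + j)) = 5*a + j
(4) = l - 8
(5) = gcd((m + 2)*(m + 7*I), (m + 2)*(m - 7*I)) = m + 2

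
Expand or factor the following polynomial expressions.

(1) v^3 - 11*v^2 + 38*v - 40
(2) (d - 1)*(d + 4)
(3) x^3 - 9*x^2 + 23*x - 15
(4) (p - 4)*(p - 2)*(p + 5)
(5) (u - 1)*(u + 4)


(1) = (v - 5)*(v - 4)*(v - 2)
(2) = d^2 + 3*d - 4
(3) = (x - 5)*(x - 3)*(x - 1)
(4) = p^3 - p^2 - 22*p + 40
(5) = u^2 + 3*u - 4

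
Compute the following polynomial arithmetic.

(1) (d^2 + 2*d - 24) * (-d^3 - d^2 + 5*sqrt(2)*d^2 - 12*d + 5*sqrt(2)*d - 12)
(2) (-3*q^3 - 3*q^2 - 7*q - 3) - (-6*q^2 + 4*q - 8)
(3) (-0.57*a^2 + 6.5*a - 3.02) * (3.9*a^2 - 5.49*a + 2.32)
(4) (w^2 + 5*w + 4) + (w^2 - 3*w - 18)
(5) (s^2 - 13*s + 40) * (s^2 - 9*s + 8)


(1) = -d^5 - 3*d^4 + 5*sqrt(2)*d^4 + 10*d^3 + 15*sqrt(2)*d^3 - 110*sqrt(2)*d^2 - 12*d^2 - 120*sqrt(2)*d + 264*d + 288
(2) = -3*q^3 + 3*q^2 - 11*q + 5
(3) = -2.223*a^4 + 28.4793*a^3 - 48.7854*a^2 + 31.6598*a - 7.0064
(4) = 2*w^2 + 2*w - 14
(5) = s^4 - 22*s^3 + 165*s^2 - 464*s + 320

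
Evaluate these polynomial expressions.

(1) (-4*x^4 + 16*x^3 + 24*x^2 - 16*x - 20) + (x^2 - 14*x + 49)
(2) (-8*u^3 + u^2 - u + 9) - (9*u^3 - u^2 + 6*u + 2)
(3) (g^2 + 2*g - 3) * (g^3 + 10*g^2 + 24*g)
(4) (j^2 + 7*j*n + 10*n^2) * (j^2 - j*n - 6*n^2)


(1) = -4*x^4 + 16*x^3 + 25*x^2 - 30*x + 29
(2) = -17*u^3 + 2*u^2 - 7*u + 7
(3) = g^5 + 12*g^4 + 41*g^3 + 18*g^2 - 72*g
(4) = j^4 + 6*j^3*n - 3*j^2*n^2 - 52*j*n^3 - 60*n^4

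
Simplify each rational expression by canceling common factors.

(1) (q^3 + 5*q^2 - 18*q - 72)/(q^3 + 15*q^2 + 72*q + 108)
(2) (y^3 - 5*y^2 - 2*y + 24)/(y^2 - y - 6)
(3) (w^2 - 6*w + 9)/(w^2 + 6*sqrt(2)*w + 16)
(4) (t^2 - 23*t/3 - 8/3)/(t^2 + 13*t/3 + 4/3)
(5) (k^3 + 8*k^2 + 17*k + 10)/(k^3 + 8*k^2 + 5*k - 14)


(1) = (q - 4)/(q + 6)
(2) = y - 4
(3) = (w^2 - 6*w + 9)/(w^2 + 6*sqrt(2)*w + 16)
(4) = (t - 8)/(t + 4)
(5) = (k^2 + 6*k + 5)/(k^2 + 6*k - 7)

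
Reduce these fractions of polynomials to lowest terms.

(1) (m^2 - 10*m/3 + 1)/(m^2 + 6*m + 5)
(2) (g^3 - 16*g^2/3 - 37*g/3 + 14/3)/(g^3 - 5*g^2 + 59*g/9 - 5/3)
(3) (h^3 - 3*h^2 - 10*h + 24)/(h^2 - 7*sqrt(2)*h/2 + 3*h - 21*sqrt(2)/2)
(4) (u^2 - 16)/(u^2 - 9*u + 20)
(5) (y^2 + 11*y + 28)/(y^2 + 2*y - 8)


(1) = (3*m^2 - 10*m + 3)/(3*m^2 + 18*m + 15)
(2) = (3*g^2 - 15*g - 42)/(3*g^2 - 14*g + 15)
(3) = (2*h^2 - 12*h + 16)/(2*h - 7*sqrt(2))
(4) = (u + 4)/(u - 5)
(5) = (y + 7)/(y - 2)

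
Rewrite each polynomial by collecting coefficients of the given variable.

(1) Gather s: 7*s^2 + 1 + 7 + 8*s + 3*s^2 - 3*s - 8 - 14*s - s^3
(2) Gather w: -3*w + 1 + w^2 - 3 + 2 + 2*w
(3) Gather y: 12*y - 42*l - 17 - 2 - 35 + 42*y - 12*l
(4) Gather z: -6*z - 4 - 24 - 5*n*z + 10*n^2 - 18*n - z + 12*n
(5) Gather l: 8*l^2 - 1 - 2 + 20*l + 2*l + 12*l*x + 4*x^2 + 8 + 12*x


(1) = -s^3 + 10*s^2 - 9*s
(2) = w^2 - w
(3) = -54*l + 54*y - 54
(4) = 10*n^2 - 6*n + z*(-5*n - 7) - 28
(5) = 8*l^2 + l*(12*x + 22) + 4*x^2 + 12*x + 5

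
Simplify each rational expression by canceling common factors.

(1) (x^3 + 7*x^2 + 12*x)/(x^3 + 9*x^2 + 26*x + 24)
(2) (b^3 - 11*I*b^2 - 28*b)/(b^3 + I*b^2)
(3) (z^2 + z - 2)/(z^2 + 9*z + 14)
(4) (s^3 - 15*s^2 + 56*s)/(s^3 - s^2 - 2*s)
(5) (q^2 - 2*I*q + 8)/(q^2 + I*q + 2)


(1) = x/(x + 2)
(2) = (b^2 - 11*I*b - 28)/(b^2 + I*b)
(3) = (z - 1)/(z + 7)
(4) = (s^2 - 15*s + 56)/(s^2 - s - 2)
(5) = (q - 4*I)/(q - I)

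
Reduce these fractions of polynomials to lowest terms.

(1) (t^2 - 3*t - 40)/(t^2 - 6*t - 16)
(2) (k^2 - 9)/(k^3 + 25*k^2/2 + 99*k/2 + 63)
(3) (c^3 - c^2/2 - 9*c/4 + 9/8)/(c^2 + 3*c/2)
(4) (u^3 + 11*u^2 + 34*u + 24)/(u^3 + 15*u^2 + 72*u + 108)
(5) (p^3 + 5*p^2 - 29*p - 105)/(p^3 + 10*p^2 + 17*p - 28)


(1) = (t + 5)/(t + 2)
(2) = (2*k - 6)/(2*k^2 + 19*k + 42)
(3) = (4*c^2 - 8*c + 3)/(4*c)
(4) = (u^2 + 5*u + 4)/(u^2 + 9*u + 18)
(5) = (p^2 - 2*p - 15)/(p^2 + 3*p - 4)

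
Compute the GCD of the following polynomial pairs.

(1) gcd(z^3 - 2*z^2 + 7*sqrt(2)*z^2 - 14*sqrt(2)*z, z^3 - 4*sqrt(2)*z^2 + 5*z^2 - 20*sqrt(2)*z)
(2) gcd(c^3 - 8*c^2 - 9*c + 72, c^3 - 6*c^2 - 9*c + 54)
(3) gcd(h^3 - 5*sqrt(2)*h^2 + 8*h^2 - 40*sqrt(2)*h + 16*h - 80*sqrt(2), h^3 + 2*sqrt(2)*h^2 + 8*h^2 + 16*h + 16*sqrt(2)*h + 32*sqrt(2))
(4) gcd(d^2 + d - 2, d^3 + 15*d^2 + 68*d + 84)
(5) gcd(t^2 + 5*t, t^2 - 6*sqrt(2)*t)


(1) = z
(2) = c^2 - 9
(3) = gcd((h + 4)^2*(h - 5*sqrt(2)), (h + 4)^2*(h + 2*sqrt(2))) = h^2 + 8*h + 16
(4) = gcd((d - 1)*(d + 2), (d + 2)*(d + 6)*(d + 7)) = d + 2
(5) = t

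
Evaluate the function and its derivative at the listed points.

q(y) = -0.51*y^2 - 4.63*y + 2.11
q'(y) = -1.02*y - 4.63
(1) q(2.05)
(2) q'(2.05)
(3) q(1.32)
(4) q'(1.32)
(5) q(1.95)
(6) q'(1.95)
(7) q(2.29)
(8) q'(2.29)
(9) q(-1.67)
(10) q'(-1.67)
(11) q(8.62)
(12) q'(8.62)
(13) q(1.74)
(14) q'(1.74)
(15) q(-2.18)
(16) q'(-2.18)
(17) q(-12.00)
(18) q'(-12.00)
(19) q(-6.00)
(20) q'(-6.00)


(1) = -9.52
(2) = -6.72
(3) = -4.89
(4) = -5.98
(5) = -8.86
(6) = -6.62
(7) = -11.17
(8) = -6.97
(9) = 8.42
(10) = -2.93
(11) = -75.70
(12) = -13.42
(13) = -7.49
(14) = -6.40
(15) = 9.78
(16) = -2.41
(17) = -15.77
(18) = 7.61
(19) = 11.53
(20) = 1.49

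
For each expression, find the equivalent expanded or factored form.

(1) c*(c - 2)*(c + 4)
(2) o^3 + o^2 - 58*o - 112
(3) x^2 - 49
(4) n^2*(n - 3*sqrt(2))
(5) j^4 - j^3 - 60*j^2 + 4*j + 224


(1) = c^3 + 2*c^2 - 8*c
(2) = (o - 8)*(o + 2)*(o + 7)
(3) = (x - 7)*(x + 7)
(4) = n^3 - 3*sqrt(2)*n^2
(5) = (j - 8)*(j - 2)*(j + 2)*(j + 7)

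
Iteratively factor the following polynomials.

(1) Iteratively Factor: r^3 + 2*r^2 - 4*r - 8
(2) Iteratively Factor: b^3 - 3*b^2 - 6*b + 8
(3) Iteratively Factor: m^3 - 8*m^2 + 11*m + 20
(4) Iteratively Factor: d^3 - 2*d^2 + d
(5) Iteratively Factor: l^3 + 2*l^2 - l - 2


(1) = (r + 2)*(r^2 - 4) = (r - 2)*(r + 2)*(r + 2)
(2) = (b - 1)*(b^2 - 2*b - 8) = (b - 1)*(b + 2)*(b - 4)
(3) = (m - 5)*(m^2 - 3*m - 4) = (m - 5)*(m + 1)*(m - 4)
(4) = (d - 1)*(d^2 - d) = d*(d - 1)*(d - 1)
(5) = (l + 2)*(l^2 - 1) = (l - 1)*(l + 2)*(l + 1)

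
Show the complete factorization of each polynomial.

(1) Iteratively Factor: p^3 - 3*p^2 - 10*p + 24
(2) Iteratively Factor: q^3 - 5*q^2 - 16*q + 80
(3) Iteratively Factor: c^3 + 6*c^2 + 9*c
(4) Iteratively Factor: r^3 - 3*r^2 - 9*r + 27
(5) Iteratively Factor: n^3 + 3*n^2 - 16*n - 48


(1) = (p + 3)*(p^2 - 6*p + 8) = (p - 2)*(p + 3)*(p - 4)
(2) = (q - 4)*(q^2 - q - 20) = (q - 5)*(q - 4)*(q + 4)
(3) = (c)*(c^2 + 6*c + 9) = c*(c + 3)*(c + 3)
(4) = (r - 3)*(r^2 - 9) = (r - 3)^2*(r + 3)
(5) = (n + 4)*(n^2 - n - 12) = (n + 3)*(n + 4)*(n - 4)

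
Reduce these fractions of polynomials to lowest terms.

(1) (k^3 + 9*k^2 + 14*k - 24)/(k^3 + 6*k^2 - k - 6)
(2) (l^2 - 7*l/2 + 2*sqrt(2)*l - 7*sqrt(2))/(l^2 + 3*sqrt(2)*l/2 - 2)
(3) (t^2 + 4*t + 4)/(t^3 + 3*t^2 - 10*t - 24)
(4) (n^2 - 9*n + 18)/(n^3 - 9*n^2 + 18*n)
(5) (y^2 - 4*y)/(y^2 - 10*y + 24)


(1) = (k + 4)/(k + 1)
(2) = (4*l - 14)/(4*l - 2*sqrt(2))
(3) = (t + 2)/(t^2 + t - 12)
(4) = 1/n
(5) = y/(y - 6)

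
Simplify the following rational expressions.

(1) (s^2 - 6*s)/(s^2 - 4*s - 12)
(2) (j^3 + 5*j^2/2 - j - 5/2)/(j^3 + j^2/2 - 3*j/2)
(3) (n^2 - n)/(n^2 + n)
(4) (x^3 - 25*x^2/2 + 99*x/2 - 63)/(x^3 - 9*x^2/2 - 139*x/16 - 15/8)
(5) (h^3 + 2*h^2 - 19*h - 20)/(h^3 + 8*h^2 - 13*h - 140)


(1) = s/(s + 2)
(2) = (2*j^2 + 7*j + 5)/(2*j^2 + 3*j)
(3) = (n - 1)/(n + 1)
(4) = (16*x^2 - 104*x + 168)/(16*x^2 + 24*x + 5)
(5) = (h + 1)/(h + 7)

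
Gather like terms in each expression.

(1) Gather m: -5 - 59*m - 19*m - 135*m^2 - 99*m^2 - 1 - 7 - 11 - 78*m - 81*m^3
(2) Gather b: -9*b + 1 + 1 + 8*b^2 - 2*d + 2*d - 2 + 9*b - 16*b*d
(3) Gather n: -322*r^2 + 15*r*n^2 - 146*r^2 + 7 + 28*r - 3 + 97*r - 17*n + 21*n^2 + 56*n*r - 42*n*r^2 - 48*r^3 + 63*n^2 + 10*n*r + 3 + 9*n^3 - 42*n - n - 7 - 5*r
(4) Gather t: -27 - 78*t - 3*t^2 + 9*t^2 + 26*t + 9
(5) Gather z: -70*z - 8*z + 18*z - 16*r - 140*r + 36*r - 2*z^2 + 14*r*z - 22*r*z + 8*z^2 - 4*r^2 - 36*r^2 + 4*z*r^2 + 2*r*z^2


(1) = -81*m^3 - 234*m^2 - 156*m - 24
(2) = 8*b^2 - 16*b*d
(3) = 9*n^3 + n^2*(15*r + 84) + n*(-42*r^2 + 66*r - 60) - 48*r^3 - 468*r^2 + 120*r
(4) = 6*t^2 - 52*t - 18
(5) = -40*r^2 - 120*r + z^2*(2*r + 6) + z*(4*r^2 - 8*r - 60)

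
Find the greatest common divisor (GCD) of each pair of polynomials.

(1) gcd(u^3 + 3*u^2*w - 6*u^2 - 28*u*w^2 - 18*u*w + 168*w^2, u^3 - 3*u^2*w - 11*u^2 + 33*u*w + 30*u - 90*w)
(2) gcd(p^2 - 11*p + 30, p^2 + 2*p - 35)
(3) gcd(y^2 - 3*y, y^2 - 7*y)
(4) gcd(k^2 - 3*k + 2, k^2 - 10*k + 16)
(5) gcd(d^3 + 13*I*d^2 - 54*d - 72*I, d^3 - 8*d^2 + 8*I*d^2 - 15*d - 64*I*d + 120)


(1) = gcd((u - 6)*(u - 4*w)*(u + 7*w), (u - 6)*(u - 5)*(u - 3*w)) = u - 6
(2) = gcd((p - 6)*(p - 5), (p - 5)*(p + 7)) = p - 5
(3) = y
(4) = gcd((k - 2)*(k - 1), (k - 8)*(k - 2)) = k - 2
(5) = d + 3*I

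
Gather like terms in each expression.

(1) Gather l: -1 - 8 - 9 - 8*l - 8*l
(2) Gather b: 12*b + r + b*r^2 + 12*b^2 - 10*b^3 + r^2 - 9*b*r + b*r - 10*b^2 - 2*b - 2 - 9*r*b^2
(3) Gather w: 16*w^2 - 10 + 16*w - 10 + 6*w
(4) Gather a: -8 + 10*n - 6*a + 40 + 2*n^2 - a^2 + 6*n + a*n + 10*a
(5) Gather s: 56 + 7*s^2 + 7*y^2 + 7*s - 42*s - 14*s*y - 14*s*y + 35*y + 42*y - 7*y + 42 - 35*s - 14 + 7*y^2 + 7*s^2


(1) = -16*l - 18
(2) = -10*b^3 + b^2*(2 - 9*r) + b*(r^2 - 8*r + 10) + r^2 + r - 2
(3) = 16*w^2 + 22*w - 20
(4) = -a^2 + a*(n + 4) + 2*n^2 + 16*n + 32
(5) = 14*s^2 + s*(-28*y - 70) + 14*y^2 + 70*y + 84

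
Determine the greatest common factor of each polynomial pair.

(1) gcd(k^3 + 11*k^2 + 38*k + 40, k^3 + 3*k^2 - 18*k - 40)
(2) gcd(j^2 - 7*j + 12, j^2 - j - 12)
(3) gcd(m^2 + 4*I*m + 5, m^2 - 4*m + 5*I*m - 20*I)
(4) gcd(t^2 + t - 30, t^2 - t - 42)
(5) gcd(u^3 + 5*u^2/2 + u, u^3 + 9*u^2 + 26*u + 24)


(1) = k^2 + 7*k + 10
(2) = j - 4
(3) = gcd((m - I)*(m + 5*I), (m - 4)*(m + 5*I)) = m + 5*I
(4) = gcd((t - 5)*(t + 6), (t - 7)*(t + 6)) = t + 6
(5) = u + 2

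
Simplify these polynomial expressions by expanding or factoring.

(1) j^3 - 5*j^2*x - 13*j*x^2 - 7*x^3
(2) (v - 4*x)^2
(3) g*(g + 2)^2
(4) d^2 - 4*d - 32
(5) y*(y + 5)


(1) = (j - 7*x)*(j + x)^2
(2) = v^2 - 8*v*x + 16*x^2
(3) = g^3 + 4*g^2 + 4*g
(4) = (d - 8)*(d + 4)
(5) = y^2 + 5*y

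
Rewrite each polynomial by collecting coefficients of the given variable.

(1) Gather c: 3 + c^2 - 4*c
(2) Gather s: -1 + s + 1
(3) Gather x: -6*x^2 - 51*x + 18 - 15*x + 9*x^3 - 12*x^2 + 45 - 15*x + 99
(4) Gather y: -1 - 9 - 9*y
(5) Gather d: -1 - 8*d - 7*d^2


(1) = c^2 - 4*c + 3
(2) = s
(3) = 9*x^3 - 18*x^2 - 81*x + 162
(4) = -9*y - 10
(5) = -7*d^2 - 8*d - 1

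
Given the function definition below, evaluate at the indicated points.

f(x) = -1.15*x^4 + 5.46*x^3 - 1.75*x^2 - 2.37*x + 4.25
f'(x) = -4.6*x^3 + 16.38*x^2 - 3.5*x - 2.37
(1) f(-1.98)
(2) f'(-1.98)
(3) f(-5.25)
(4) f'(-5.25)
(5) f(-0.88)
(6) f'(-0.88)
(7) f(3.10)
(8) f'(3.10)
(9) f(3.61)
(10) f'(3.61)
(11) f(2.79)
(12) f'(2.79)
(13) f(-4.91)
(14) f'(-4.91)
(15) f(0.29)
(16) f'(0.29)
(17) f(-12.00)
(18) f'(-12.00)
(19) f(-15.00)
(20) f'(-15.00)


(1) = -57.98
(2) = 104.48
(3) = -1695.27
(4) = 1133.11
(5) = 0.57
(6) = 16.53
(7) = 36.54
(8) = 7.15
(9) = 34.45
(10) = -17.95
(11) = 32.91
(12) = 15.47
(13) = -1340.99
(14) = 954.21
(15) = 3.54
(16) = -2.12
(17) = -33500.59
(18) = 10347.15
(19) = -77000.20
(20) = 19260.63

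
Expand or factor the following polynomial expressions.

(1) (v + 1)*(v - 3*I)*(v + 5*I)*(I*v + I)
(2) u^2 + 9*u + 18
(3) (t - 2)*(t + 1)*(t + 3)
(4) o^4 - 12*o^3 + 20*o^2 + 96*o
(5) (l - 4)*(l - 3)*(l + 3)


(1) = I*v^4 - 2*v^3 + 2*I*v^3 - 4*v^2 + 16*I*v^2 - 2*v + 30*I*v + 15*I
(2) = (u + 3)*(u + 6)
(3) = t^3 + 2*t^2 - 5*t - 6
(4) = o*(o - 8)*(o - 6)*(o + 2)
(5) = l^3 - 4*l^2 - 9*l + 36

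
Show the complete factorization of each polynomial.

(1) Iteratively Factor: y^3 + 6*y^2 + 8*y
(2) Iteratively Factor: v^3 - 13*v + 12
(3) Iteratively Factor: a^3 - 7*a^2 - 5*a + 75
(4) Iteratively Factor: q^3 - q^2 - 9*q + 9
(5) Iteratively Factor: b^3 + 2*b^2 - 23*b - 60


(1) = (y + 2)*(y^2 + 4*y) = y*(y + 2)*(y + 4)
(2) = (v - 1)*(v^2 + v - 12) = (v - 3)*(v - 1)*(v + 4)
(3) = (a - 5)*(a^2 - 2*a - 15) = (a - 5)*(a + 3)*(a - 5)
(4) = (q + 3)*(q^2 - 4*q + 3) = (q - 1)*(q + 3)*(q - 3)
(5) = (b - 5)*(b^2 + 7*b + 12) = (b - 5)*(b + 4)*(b + 3)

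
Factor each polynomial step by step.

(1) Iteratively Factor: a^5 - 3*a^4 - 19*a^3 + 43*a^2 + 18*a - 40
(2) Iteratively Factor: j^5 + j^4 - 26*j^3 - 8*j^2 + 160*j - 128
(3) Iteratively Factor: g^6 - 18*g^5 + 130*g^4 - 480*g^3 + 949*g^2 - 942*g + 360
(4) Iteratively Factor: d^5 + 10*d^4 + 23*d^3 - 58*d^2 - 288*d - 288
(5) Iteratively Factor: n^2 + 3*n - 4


(1) = (a - 2)*(a^4 - a^3 - 21*a^2 + a + 20) = (a - 5)*(a - 2)*(a^3 + 4*a^2 - a - 4) = (a - 5)*(a - 2)*(a + 1)*(a^2 + 3*a - 4) = (a - 5)*(a - 2)*(a + 1)*(a + 4)*(a - 1)
(2) = (j + 4)*(j^4 - 3*j^3 - 14*j^2 + 48*j - 32) = (j - 1)*(j + 4)*(j^3 - 2*j^2 - 16*j + 32) = (j - 4)*(j - 1)*(j + 4)*(j^2 + 2*j - 8) = (j - 4)*(j - 1)*(j + 4)^2*(j - 2)
(3) = (g - 3)*(g^5 - 15*g^4 + 85*g^3 - 225*g^2 + 274*g - 120) = (g - 4)*(g - 3)*(g^4 - 11*g^3 + 41*g^2 - 61*g + 30) = (g - 4)*(g - 3)*(g - 1)*(g^3 - 10*g^2 + 31*g - 30) = (g - 5)*(g - 4)*(g - 3)*(g - 1)*(g^2 - 5*g + 6) = (g - 5)*(g - 4)*(g - 3)^2*(g - 1)*(g - 2)
(4) = (d + 3)*(d^4 + 7*d^3 + 2*d^2 - 64*d - 96) = (d + 3)*(d + 4)*(d^3 + 3*d^2 - 10*d - 24) = (d + 3)*(d + 4)^2*(d^2 - d - 6) = (d - 3)*(d + 3)*(d + 4)^2*(d + 2)
(5) = (n + 4)*(n - 1)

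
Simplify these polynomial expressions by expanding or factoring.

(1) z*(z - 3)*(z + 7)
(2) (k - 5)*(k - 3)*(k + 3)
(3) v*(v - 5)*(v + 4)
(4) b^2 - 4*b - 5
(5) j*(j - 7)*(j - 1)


(1) = z^3 + 4*z^2 - 21*z
(2) = k^3 - 5*k^2 - 9*k + 45
(3) = v^3 - v^2 - 20*v
(4) = (b - 5)*(b + 1)
(5) = j^3 - 8*j^2 + 7*j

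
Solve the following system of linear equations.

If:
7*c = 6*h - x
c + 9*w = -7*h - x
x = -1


Then:
c = 13/55 - 54*w/55
h = 6/55 - 63*w/55
x = -1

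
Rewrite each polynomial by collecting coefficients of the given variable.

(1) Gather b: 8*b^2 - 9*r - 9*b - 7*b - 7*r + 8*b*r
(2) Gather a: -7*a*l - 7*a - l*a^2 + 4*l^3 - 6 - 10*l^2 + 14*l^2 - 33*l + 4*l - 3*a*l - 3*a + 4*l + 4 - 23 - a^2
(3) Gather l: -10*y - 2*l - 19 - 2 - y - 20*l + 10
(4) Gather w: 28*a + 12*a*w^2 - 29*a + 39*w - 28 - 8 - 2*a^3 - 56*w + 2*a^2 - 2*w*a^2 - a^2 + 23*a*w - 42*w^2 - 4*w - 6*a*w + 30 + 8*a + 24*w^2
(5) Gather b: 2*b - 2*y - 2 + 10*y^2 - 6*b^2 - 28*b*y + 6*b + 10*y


(1) = 8*b^2 + b*(8*r - 16) - 16*r
(2) = a^2*(-l - 1) + a*(-10*l - 10) + 4*l^3 + 4*l^2 - 25*l - 25
(3) = -22*l - 11*y - 11
(4) = -2*a^3 + a^2 + 7*a + w^2*(12*a - 18) + w*(-2*a^2 + 17*a - 21) - 6
(5) = -6*b^2 + b*(8 - 28*y) + 10*y^2 + 8*y - 2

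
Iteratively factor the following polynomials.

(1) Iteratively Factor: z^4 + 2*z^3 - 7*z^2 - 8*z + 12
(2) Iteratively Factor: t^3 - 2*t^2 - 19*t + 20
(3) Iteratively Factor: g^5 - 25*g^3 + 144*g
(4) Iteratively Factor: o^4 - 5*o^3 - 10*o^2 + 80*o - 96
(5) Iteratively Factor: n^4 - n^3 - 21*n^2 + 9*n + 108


(1) = (z - 2)*(z^3 + 4*z^2 + z - 6) = (z - 2)*(z + 3)*(z^2 + z - 2) = (z - 2)*(z - 1)*(z + 3)*(z + 2)
(2) = (t - 5)*(t^2 + 3*t - 4) = (t - 5)*(t + 4)*(t - 1)
(3) = (g + 4)*(g^4 - 4*g^3 - 9*g^2 + 36*g) = (g - 4)*(g + 4)*(g^3 - 9*g) = g*(g - 4)*(g + 4)*(g^2 - 9) = g*(g - 4)*(g + 3)*(g + 4)*(g - 3)
(4) = (o - 4)*(o^3 - o^2 - 14*o + 24) = (o - 4)*(o + 4)*(o^2 - 5*o + 6) = (o - 4)*(o - 2)*(o + 4)*(o - 3)
(5) = (n + 3)*(n^3 - 4*n^2 - 9*n + 36) = (n - 3)*(n + 3)*(n^2 - n - 12) = (n - 4)*(n - 3)*(n + 3)*(n + 3)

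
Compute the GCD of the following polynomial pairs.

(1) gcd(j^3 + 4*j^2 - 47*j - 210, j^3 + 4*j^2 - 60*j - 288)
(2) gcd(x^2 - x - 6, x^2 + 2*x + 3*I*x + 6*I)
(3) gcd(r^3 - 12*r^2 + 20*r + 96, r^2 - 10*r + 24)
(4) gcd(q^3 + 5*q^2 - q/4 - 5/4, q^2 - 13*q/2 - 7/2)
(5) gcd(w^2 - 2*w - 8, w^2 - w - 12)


(1) = j + 6
(2) = x + 2
(3) = r - 6
(4) = gcd((q - 1/2)*(q + 1/2)*(q + 5), (q - 7)*(q + 1/2)) = q + 1/2
(5) = gcd((w - 4)*(w + 2), (w - 4)*(w + 3)) = w - 4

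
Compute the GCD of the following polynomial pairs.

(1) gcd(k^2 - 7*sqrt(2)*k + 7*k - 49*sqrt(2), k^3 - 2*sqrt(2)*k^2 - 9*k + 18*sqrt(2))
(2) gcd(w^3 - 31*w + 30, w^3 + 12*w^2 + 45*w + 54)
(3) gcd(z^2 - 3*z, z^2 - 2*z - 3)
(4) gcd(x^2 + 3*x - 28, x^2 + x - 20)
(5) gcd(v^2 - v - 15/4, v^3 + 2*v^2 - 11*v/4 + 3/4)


(1) = gcd((k + 7)*(k - 7*sqrt(2)), (k - 3)*(k + 3)*(k - 2*sqrt(2))) = 1
(2) = w + 6
(3) = gcd(z*(z - 3), (z - 3)*(z + 1)) = z - 3
(4) = x - 4
(5) = gcd((v - 5/2)*(v + 3/2), (v - 1/2)^2*(v + 3)) = 1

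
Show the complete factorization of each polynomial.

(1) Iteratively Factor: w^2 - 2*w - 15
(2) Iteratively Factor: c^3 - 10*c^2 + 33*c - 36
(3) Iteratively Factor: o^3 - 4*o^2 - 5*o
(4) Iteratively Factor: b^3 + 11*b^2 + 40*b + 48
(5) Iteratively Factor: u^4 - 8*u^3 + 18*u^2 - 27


(1) = (w - 5)*(w + 3)
(2) = (c - 3)*(c^2 - 7*c + 12) = (c - 3)^2*(c - 4)
(3) = (o - 5)*(o^2 + o) = (o - 5)*(o + 1)*(o)
(4) = (b + 4)*(b^2 + 7*b + 12) = (b + 4)^2*(b + 3)
(5) = (u - 3)*(u^3 - 5*u^2 + 3*u + 9) = (u - 3)^2*(u^2 - 2*u - 3) = (u - 3)^2*(u + 1)*(u - 3)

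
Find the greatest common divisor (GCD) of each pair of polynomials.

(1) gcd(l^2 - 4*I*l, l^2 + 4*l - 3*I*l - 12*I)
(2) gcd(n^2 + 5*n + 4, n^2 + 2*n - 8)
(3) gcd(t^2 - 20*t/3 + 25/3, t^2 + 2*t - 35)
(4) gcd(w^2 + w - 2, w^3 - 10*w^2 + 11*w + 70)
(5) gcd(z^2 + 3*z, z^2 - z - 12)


(1) = 1
(2) = gcd((n + 1)*(n + 4), (n - 2)*(n + 4)) = n + 4
(3) = t - 5
(4) = w + 2
(5) = z + 3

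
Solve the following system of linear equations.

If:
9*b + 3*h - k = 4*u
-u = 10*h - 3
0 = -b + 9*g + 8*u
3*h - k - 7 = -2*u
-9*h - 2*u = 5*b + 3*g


Then:
b = -157/537
g = -365/537
h = 122/537
k = -2611/537
u = 391/537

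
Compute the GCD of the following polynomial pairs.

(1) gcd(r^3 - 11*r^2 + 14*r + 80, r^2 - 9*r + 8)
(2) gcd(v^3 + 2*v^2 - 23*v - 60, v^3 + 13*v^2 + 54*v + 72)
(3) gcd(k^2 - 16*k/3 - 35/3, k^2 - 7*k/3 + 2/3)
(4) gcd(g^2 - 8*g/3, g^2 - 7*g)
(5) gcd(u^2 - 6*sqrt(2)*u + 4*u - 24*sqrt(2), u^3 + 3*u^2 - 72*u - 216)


(1) = r - 8
(2) = gcd((v - 5)*(v + 3)*(v + 4), (v + 3)*(v + 4)*(v + 6)) = v^2 + 7*v + 12
(3) = gcd((k - 7)*(k + 5/3), (k - 2)*(k - 1/3)) = 1
(4) = gcd(g*(g - 8/3), g*(g - 7)) = g
(5) = u - 6*sqrt(2)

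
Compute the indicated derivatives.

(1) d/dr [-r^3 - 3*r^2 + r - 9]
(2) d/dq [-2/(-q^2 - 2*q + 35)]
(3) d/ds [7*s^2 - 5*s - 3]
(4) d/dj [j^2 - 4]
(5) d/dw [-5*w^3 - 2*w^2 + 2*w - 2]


(1) = -3*r^2 - 6*r + 1
(2) = 4*(-q - 1)/(q^2 + 2*q - 35)^2
(3) = 14*s - 5
(4) = 2*j
(5) = -15*w^2 - 4*w + 2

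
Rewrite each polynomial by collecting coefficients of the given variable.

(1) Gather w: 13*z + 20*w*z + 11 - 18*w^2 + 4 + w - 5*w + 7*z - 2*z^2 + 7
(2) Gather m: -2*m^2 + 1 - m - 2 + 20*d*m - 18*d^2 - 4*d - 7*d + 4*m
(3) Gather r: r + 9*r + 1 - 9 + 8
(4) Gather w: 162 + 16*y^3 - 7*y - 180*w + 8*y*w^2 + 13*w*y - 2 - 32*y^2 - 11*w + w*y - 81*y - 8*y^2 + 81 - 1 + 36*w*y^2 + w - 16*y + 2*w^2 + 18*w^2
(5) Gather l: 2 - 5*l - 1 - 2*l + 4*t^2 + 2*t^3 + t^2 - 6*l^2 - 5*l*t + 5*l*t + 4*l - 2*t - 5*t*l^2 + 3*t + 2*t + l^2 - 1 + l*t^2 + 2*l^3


(1) = -18*w^2 + w*(20*z - 4) - 2*z^2 + 20*z + 22
(2) = -18*d^2 - 11*d - 2*m^2 + m*(20*d + 3) - 1
(3) = 10*r
(4) = w^2*(8*y + 20) + w*(36*y^2 + 14*y - 190) + 16*y^3 - 40*y^2 - 104*y + 240
(5) = 2*l^3 + l^2*(-5*t - 5) + l*(t^2 - 3) + 2*t^3 + 5*t^2 + 3*t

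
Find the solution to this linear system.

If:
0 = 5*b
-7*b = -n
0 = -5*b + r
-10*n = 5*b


Then:
b = 0
n = 0
r = 0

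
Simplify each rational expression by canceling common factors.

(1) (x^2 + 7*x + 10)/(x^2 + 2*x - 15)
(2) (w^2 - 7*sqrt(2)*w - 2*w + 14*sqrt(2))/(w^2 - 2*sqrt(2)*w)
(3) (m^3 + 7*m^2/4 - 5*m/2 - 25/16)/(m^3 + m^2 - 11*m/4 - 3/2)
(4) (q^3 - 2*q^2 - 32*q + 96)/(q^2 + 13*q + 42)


(1) = (x + 2)/(x - 3)
(2) = (w^2 + w*(-7*sqrt(2) - 2) + 14*sqrt(2))/(w^2 - 2*sqrt(2)*w)
(3) = (8*m^2 + 10*m - 25)/(8*m^2 + 4*m - 24)
(4) = (q^2 - 8*q + 16)/(q + 7)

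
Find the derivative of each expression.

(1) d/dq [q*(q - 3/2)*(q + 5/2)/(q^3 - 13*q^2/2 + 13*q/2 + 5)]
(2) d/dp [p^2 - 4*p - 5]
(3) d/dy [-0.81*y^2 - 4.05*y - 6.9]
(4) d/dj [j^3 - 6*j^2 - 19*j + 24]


(1) = (-60*q^4 + 164*q^3 - 23*q^2 + 80*q - 150)/(2*(4*q^6 - 52*q^5 + 221*q^4 - 298*q^3 - 91*q^2 + 260*q + 100))
(2) = 2*p - 4
(3) = -1.62*y - 4.05
(4) = 3*j^2 - 12*j - 19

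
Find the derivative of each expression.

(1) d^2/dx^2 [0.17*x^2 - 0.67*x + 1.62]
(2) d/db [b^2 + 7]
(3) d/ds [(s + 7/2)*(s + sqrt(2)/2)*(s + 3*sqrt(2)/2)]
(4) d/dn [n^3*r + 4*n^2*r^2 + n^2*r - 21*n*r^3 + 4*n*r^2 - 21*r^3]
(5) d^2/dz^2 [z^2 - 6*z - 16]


(1) = 0.340000000000000
(2) = 2*b
(3) = 3*s^2 + 4*sqrt(2)*s + 7*s + 3/2 + 7*sqrt(2)
(4) = r*(3*n^2 + 8*n*r + 2*n - 21*r^2 + 4*r)
(5) = 2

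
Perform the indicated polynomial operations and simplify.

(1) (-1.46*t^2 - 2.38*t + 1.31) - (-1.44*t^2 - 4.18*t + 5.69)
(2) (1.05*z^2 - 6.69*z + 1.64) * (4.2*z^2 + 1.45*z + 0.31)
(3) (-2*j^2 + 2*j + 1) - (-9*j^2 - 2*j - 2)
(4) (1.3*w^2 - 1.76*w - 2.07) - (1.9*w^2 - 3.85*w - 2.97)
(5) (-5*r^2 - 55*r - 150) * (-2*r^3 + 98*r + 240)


(1) = -0.02*t^2 + 1.8*t - 4.38
(2) = 4.41*z^4 - 26.5755*z^3 - 2.487*z^2 + 0.3041*z + 0.5084
(3) = 7*j^2 + 4*j + 3
(4) = -0.6*w^2 + 2.09*w + 0.9
(5) = 10*r^5 + 110*r^4 - 190*r^3 - 6590*r^2 - 27900*r - 36000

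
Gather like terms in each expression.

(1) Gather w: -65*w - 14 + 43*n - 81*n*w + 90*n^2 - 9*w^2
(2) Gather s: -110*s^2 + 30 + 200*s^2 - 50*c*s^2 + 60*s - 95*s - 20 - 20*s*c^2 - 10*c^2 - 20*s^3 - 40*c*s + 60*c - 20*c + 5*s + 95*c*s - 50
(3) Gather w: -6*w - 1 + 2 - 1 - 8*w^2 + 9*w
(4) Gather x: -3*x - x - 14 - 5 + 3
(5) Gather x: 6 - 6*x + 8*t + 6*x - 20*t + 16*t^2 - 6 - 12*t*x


(1) = 90*n^2 + 43*n - 9*w^2 + w*(-81*n - 65) - 14
(2) = -10*c^2 + 40*c - 20*s^3 + s^2*(90 - 50*c) + s*(-20*c^2 + 55*c - 30) - 40
(3) = -8*w^2 + 3*w
(4) = -4*x - 16
(5) = 16*t^2 - 12*t*x - 12*t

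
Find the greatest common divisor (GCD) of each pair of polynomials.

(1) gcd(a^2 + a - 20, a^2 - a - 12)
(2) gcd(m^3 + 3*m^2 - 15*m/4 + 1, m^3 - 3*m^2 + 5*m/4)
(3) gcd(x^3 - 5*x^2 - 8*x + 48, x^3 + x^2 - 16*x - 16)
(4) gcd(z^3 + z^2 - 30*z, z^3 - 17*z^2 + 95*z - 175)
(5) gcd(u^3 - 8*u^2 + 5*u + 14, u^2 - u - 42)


(1) = gcd((a - 4)*(a + 5), (a - 4)*(a + 3)) = a - 4
(2) = m - 1/2
(3) = gcd((x - 4)^2*(x + 3), (x - 4)*(x + 1)*(x + 4)) = x - 4
(4) = gcd(z*(z - 5)*(z + 6), (z - 7)*(z - 5)^2) = z - 5
(5) = gcd((u - 7)*(u - 2)*(u + 1), (u - 7)*(u + 6)) = u - 7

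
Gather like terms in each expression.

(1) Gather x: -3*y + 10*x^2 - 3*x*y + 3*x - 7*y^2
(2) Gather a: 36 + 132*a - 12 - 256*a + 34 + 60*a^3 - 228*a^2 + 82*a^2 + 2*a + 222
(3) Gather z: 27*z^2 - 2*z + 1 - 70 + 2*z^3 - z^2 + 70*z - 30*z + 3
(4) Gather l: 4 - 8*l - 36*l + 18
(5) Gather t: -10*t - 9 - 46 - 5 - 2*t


(1) = 10*x^2 + x*(3 - 3*y) - 7*y^2 - 3*y
(2) = 60*a^3 - 146*a^2 - 122*a + 280
(3) = 2*z^3 + 26*z^2 + 38*z - 66
(4) = 22 - 44*l
(5) = -12*t - 60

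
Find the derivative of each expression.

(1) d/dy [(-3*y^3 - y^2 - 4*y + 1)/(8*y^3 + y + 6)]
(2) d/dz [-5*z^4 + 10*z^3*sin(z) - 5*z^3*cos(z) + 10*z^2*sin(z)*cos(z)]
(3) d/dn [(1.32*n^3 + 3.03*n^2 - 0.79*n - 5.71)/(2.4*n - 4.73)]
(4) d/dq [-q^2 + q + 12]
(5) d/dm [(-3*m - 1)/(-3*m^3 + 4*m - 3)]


(1) = (8*y^4 + 58*y^3 - 79*y^2 - 12*y - 25)/(64*y^6 + 16*y^4 + 96*y^3 + y^2 + 12*y + 36)
(2) = 5*z*(z^2*sin(z) + 2*z^2*cos(z) - 4*z^2 + 6*z*sin(z) - 3*z*cos(z) + 2*z*cos(2*z) + 2*sin(2*z))
(3) = (6.336*n^3 - 11.4588*n^2 - 28.6638*n + 17.4407)/(5.76*n^2 - 22.704*n + 22.3729)
(4) = 1 - 2*q
(5) = (9*m^3 - 12*m - (3*m + 1)*(9*m^2 - 4) + 9)/(3*m^3 - 4*m + 3)^2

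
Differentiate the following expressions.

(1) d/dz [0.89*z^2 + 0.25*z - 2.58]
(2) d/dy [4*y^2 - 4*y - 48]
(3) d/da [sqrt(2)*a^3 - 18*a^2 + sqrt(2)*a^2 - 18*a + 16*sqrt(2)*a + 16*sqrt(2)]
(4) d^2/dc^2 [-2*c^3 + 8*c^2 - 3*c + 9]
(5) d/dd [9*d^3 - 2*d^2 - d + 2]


(1) = 1.78*z + 0.25
(2) = 8*y - 4
(3) = 3*sqrt(2)*a^2 - 36*a + 2*sqrt(2)*a - 18 + 16*sqrt(2)
(4) = 16 - 12*c
(5) = 27*d^2 - 4*d - 1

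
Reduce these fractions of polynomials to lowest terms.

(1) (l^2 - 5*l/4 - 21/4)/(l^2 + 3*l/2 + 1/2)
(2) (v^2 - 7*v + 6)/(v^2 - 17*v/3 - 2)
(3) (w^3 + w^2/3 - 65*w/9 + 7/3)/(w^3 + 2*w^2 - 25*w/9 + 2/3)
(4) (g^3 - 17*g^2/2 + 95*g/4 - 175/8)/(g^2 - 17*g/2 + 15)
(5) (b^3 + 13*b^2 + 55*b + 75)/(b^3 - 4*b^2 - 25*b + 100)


(1) = (4*l^2 - 5*l - 21)/(4*l^2 + 6*l + 2)
(2) = (3*v - 3)/(3*v + 1)
(3) = (3*w - 7)/(3*w - 2)
(4) = (4*g^2 - 24*g + 35)/(4*g - 24)
(5) = (b^2 + 8*b + 15)/(b^2 - 9*b + 20)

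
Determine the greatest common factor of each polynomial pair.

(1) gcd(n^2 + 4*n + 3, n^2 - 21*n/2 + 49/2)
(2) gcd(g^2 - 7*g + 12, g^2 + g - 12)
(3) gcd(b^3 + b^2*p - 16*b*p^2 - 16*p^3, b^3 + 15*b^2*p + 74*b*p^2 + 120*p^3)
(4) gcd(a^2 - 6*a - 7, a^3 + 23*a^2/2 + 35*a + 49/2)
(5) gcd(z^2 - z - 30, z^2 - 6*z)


(1) = 1
(2) = g - 3
(3) = b + 4*p
(4) = a + 1
(5) = z - 6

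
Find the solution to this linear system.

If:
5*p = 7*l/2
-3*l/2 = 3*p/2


Then:
l = 0
p = 0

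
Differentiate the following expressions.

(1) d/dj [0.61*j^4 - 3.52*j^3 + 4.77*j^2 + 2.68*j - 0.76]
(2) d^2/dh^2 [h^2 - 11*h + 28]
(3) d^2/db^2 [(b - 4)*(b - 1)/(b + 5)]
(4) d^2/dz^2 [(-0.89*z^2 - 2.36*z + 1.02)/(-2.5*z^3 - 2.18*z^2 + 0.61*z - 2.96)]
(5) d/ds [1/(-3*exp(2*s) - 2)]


(1) = 2.44*j^3 - 10.56*j^2 + 9.54*j + 2.68
(2) = 2
(3) = 108/(b^3 + 15*b^2 + 75*b + 125)
(4) = (11.125*z^6 + 88.5*z^5 + 8.8155*z^4 - 149.151628*z^3 - 263.77764*z^2 - 37.945272*z + 36.522708)/(15.625*z^9 + 40.875*z^8 + 24.2055*z^7 + 45.913232*z^6 + 90.885858*z^5 + 17.550846*z^4 + 41.867771*z^3 + 60.605112*z^2 - 16.033728*z + 25.934336)
(5) = 6*exp(2*s)/(3*exp(2*s) + 2)^2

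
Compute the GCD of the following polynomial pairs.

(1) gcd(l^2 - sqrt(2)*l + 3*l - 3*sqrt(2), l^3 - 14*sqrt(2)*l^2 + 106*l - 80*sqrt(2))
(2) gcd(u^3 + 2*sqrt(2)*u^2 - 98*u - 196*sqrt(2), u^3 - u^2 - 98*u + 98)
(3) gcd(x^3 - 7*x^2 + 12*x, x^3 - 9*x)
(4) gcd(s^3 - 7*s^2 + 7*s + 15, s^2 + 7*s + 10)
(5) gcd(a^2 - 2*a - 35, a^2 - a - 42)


(1) = l - sqrt(2)
(2) = gcd((u - 7*sqrt(2))*(u + 2*sqrt(2))*(u + 7*sqrt(2)), (u - 1)*(u - 7*sqrt(2))*(u + 7*sqrt(2))) = u^2 - 98
(3) = gcd(x*(x - 4)*(x - 3), x*(x - 3)*(x + 3)) = x^2 - 3*x
(4) = gcd((s - 5)*(s - 3)*(s + 1), (s + 2)*(s + 5)) = 1
(5) = a - 7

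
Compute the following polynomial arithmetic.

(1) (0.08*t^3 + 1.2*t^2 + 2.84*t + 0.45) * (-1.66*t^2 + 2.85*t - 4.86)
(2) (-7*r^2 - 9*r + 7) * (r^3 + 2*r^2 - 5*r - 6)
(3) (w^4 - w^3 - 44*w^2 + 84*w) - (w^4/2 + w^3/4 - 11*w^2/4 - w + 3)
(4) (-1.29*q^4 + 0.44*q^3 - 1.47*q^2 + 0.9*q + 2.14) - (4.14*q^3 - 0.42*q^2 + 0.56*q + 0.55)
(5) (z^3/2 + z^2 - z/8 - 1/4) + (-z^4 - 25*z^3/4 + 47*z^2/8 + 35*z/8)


(1) = -0.1328*t^5 - 1.764*t^4 - 1.6832*t^3 + 1.515*t^2 - 12.5199*t - 2.187
(2) = -7*r^5 - 23*r^4 + 24*r^3 + 101*r^2 + 19*r - 42
(3) = w^4/2 - 5*w^3/4 - 165*w^2/4 + 85*w - 3
(4) = -1.29*q^4 - 3.7*q^3 - 1.05*q^2 + 0.34*q + 1.59
(5) = -z^4 - 23*z^3/4 + 55*z^2/8 + 17*z/4 - 1/4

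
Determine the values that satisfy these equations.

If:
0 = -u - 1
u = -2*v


Then:
u = -1
v = 1/2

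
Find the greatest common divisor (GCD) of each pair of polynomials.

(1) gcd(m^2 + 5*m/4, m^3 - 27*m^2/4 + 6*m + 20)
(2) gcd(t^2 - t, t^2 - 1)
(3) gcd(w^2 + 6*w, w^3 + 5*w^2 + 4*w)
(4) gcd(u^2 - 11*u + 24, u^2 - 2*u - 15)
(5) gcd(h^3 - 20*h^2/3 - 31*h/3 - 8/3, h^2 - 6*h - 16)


(1) = m + 5/4
(2) = t - 1
(3) = gcd(w*(w + 6), w*(w + 1)*(w + 4)) = w
(4) = gcd((u - 8)*(u - 3), (u - 5)*(u + 3)) = 1
(5) = h - 8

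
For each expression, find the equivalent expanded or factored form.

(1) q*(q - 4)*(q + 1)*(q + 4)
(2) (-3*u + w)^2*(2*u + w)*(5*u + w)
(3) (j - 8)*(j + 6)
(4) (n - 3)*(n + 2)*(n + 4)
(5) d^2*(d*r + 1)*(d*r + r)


(1) = q^4 + q^3 - 16*q^2 - 16*q
(2) = 90*u^4 + 3*u^3*w - 23*u^2*w^2 + u*w^3 + w^4
(3) = j^2 - 2*j - 48
(4) = n^3 + 3*n^2 - 10*n - 24
(5) = d^4*r^2 + d^3*r^2 + d^3*r + d^2*r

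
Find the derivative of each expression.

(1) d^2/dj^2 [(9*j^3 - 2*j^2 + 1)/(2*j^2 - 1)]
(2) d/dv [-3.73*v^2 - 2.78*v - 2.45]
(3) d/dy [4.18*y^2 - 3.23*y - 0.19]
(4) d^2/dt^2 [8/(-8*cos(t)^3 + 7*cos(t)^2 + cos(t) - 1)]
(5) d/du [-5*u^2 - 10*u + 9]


(1) = (36*j^3 + 54*j)/(8*j^6 - 12*j^4 + 6*j^2 - 1)
(2) = -7.46*v - 2.78
(3) = 8.36*y - 3.23
(4) = 8*((-5*cos(t) + 14*cos(2*t) - 18*cos(3*t))*(8*cos(t)^3 - 7*cos(t)^2 - cos(t) + 1) - 2*(-24*cos(t)^2 + 14*cos(t) + 1)^2*sin(t)^2)/(8*cos(t)^3 - 7*cos(t)^2 - cos(t) + 1)^3
(5) = -10*u - 10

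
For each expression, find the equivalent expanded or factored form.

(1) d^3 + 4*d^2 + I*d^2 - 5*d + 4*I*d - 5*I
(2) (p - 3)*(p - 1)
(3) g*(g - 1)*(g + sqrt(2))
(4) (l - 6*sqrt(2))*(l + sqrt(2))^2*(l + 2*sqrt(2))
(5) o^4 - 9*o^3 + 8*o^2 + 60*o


(1) = (d - 1)*(d + 5)*(d + I)
(2) = p^2 - 4*p + 3
(3) = g^3 - g^2 + sqrt(2)*g^2 - sqrt(2)*g
(4) = l^4 - 2*sqrt(2)*l^3 - 38*l^2 - 56*sqrt(2)*l - 48
(5) = o*(o - 6)*(o - 5)*(o + 2)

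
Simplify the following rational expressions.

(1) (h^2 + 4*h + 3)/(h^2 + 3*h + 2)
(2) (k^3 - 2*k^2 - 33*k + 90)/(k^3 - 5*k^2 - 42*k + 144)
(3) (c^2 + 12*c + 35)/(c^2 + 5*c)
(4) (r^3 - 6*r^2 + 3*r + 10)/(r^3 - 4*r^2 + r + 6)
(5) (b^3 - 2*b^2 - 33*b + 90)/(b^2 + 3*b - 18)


(1) = (h + 3)/(h + 2)
(2) = (k - 5)/(k - 8)
(3) = (c + 7)/c
(4) = (r - 5)/(r - 3)
(5) = b - 5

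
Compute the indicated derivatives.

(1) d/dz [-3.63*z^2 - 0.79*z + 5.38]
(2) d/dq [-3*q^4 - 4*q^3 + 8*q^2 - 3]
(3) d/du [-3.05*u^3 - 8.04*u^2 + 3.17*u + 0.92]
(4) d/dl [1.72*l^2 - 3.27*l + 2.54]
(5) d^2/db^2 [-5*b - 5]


(1) = -7.26*z - 0.79
(2) = 4*q*(-3*q^2 - 3*q + 4)
(3) = -9.15*u^2 - 16.08*u + 3.17
(4) = 3.44*l - 3.27
(5) = 0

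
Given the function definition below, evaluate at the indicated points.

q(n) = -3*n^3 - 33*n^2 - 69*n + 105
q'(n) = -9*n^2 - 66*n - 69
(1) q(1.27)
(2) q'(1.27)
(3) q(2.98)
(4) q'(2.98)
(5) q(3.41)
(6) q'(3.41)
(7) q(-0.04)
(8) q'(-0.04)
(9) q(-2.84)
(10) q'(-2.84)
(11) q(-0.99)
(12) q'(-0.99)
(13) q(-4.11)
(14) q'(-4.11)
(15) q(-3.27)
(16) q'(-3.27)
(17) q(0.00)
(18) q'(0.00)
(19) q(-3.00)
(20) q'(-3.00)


(1) = -42.00
(2) = -167.34
(3) = -473.06
(4) = -345.60
(5) = -632.97
(6) = -398.71
(7) = 107.71
(8) = -66.37
(9) = 103.51
(10) = 45.85
(11) = 143.88
(12) = -12.48
(13) = 39.43
(14) = 50.23
(15) = 82.66
(16) = 50.58
(17) = 105.00
(18) = -69.00
(19) = 96.00
(20) = 48.00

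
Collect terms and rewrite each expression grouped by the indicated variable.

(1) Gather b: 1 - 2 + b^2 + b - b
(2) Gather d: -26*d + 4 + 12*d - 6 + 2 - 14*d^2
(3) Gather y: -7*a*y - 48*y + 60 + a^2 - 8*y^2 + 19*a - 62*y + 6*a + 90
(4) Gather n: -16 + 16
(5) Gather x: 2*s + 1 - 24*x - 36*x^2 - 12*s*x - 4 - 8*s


(1) = b^2 - 1
(2) = -14*d^2 - 14*d
(3) = a^2 + 25*a - 8*y^2 + y*(-7*a - 110) + 150
(4) = 0
(5) = -6*s - 36*x^2 + x*(-12*s - 24) - 3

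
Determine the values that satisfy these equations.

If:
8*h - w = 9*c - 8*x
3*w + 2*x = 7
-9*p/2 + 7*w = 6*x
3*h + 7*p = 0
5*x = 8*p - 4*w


Then:
c = -36449/15525
h = -5782/1725
p = 826/575
w = 987/575
x = 532/575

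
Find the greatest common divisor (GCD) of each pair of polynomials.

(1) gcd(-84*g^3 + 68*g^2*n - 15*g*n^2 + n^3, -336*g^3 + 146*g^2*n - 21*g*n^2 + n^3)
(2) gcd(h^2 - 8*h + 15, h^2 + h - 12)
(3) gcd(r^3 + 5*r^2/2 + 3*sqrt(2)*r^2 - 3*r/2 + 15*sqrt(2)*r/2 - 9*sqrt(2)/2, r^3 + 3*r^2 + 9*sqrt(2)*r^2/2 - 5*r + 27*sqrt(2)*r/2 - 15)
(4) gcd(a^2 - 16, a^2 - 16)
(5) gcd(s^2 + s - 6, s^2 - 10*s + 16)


(1) = gcd((-7*g + n)*(-6*g + n)*(-2*g + n), (-8*g + n)*(-7*g + n)*(-6*g + n)) = 42*g^2 - 13*g*n + n^2
(2) = gcd((h - 5)*(h - 3), (h - 3)*(h + 4)) = h - 3
(3) = gcd((r - 1/2)*(r + 3)*(r + 3*sqrt(2)), (r + 3)*(r - sqrt(2)/2)*(r + 5*sqrt(2))) = r + 3
(4) = gcd((a - 4)*(a + 4), (a - 4)*(a + 4)) = a^2 - 16
(5) = s - 2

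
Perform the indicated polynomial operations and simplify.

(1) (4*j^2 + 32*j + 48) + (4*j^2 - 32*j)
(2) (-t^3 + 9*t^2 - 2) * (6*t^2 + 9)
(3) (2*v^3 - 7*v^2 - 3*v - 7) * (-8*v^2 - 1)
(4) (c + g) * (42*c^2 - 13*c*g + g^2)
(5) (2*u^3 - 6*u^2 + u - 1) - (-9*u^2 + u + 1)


(1) = 8*j^2 + 48
(2) = -6*t^5 + 54*t^4 - 9*t^3 + 69*t^2 - 18
(3) = -16*v^5 + 56*v^4 + 22*v^3 + 63*v^2 + 3*v + 7
(4) = 42*c^3 + 29*c^2*g - 12*c*g^2 + g^3
(5) = 2*u^3 + 3*u^2 - 2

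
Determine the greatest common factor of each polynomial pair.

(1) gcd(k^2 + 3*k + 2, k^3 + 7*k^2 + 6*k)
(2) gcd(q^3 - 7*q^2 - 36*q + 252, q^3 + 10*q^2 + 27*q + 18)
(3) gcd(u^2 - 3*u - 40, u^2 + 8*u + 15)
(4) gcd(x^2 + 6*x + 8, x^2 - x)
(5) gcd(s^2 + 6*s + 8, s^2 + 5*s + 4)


(1) = gcd((k + 1)*(k + 2), k*(k + 1)*(k + 6)) = k + 1
(2) = gcd((q - 7)*(q - 6)*(q + 6), (q + 1)*(q + 3)*(q + 6)) = q + 6
(3) = gcd((u - 8)*(u + 5), (u + 3)*(u + 5)) = u + 5
(4) = 1
(5) = gcd((s + 2)*(s + 4), (s + 1)*(s + 4)) = s + 4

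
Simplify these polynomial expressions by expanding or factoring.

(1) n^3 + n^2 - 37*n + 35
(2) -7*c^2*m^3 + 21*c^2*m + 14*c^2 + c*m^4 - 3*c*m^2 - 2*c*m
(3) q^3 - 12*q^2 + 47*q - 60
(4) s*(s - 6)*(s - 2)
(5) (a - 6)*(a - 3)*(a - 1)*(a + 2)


(1) = (n - 5)*(n - 1)*(n + 7)
(2) = (-7*c + m)*(m - 2)*(m + 1)*(c*m + c)
(3) = (q - 5)*(q - 4)*(q - 3)
(4) = s^3 - 8*s^2 + 12*s
(5) = a^4 - 8*a^3 + 7*a^2 + 36*a - 36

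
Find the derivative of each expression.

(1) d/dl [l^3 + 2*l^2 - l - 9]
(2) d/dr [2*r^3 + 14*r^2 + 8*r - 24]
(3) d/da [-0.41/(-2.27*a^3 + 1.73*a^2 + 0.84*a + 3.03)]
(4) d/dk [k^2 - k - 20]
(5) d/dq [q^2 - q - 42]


(1) = 3*l^2 + 4*l - 1
(2) = 6*r^2 + 28*r + 8
(3) = (-2.7921*a^2 + 1.4186*a + 0.3444)/(-2.27*a^3 + 1.73*a^2 + 0.84*a + 3.03)^2
(4) = 2*k - 1
(5) = 2*q - 1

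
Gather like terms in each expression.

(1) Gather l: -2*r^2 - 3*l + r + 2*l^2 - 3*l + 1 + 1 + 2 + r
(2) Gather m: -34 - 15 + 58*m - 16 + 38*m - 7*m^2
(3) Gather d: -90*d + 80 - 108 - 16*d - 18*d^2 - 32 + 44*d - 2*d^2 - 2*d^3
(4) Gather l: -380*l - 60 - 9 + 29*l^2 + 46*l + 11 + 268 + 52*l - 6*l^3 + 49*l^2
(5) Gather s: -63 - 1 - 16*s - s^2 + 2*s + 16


(1) = 2*l^2 - 6*l - 2*r^2 + 2*r + 4
(2) = -7*m^2 + 96*m - 65
(3) = -2*d^3 - 20*d^2 - 62*d - 60
(4) = -6*l^3 + 78*l^2 - 282*l + 210
(5) = -s^2 - 14*s - 48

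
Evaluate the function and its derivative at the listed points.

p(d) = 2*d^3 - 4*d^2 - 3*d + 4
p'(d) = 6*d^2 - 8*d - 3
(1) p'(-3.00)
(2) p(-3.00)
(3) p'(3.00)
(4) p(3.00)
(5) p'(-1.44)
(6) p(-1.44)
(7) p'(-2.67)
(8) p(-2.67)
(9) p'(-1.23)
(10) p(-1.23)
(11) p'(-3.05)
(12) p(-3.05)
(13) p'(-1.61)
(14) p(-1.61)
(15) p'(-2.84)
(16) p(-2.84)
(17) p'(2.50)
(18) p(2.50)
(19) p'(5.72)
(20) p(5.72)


(1) = 75.00
(2) = -77.00
(3) = 27.00
(4) = 13.00
(5) = 20.96
(6) = -5.95
(7) = 61.13
(8) = -54.57
(9) = 15.92
(10) = -2.08
(11) = 77.21
(12) = -80.81
(13) = 25.43
(14) = -9.88
(15) = 68.11
(16) = -65.56
(17) = 14.50
(18) = 2.75
(19) = 147.55
(20) = 230.26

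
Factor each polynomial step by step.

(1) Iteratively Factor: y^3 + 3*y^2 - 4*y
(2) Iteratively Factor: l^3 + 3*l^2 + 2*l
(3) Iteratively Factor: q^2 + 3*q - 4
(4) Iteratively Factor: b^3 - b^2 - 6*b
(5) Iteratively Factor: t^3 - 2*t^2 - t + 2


(1) = (y - 1)*(y^2 + 4*y) = y*(y - 1)*(y + 4)
(2) = (l + 1)*(l^2 + 2*l) = (l + 1)*(l + 2)*(l)
(3) = (q - 1)*(q + 4)
(4) = (b)*(b^2 - b - 6) = b*(b - 3)*(b + 2)
(5) = (t - 1)*(t^2 - t - 2) = (t - 1)*(t + 1)*(t - 2)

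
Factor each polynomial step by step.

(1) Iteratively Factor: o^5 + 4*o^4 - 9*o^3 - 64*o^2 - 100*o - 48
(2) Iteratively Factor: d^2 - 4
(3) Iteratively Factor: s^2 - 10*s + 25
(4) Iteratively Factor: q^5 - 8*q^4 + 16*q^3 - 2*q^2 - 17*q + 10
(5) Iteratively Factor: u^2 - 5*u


(1) = (o + 1)*(o^4 + 3*o^3 - 12*o^2 - 52*o - 48) = (o + 1)*(o + 2)*(o^3 + o^2 - 14*o - 24) = (o + 1)*(o + 2)*(o + 3)*(o^2 - 2*o - 8) = (o + 1)*(o + 2)^2*(o + 3)*(o - 4)
(2) = (d + 2)*(d - 2)
(3) = (s - 5)*(s - 5)
(4) = (q - 1)*(q^4 - 7*q^3 + 9*q^2 + 7*q - 10) = (q - 5)*(q - 1)*(q^3 - 2*q^2 - q + 2) = (q - 5)*(q - 1)*(q + 1)*(q^2 - 3*q + 2) = (q - 5)*(q - 1)^2*(q + 1)*(q - 2)
(5) = (u - 5)*(u)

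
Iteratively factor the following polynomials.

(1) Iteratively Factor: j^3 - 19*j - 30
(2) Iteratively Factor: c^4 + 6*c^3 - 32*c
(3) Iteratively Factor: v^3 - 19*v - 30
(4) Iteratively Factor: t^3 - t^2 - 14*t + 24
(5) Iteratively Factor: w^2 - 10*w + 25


(1) = (j - 5)*(j^2 + 5*j + 6) = (j - 5)*(j + 2)*(j + 3)
(2) = (c + 4)*(c^3 + 2*c^2 - 8*c) = c*(c + 4)*(c^2 + 2*c - 8) = c*(c + 4)^2*(c - 2)
(3) = (v + 2)*(v^2 - 2*v - 15) = (v - 5)*(v + 2)*(v + 3)
(4) = (t - 2)*(t^2 + t - 12) = (t - 3)*(t - 2)*(t + 4)
(5) = (w - 5)*(w - 5)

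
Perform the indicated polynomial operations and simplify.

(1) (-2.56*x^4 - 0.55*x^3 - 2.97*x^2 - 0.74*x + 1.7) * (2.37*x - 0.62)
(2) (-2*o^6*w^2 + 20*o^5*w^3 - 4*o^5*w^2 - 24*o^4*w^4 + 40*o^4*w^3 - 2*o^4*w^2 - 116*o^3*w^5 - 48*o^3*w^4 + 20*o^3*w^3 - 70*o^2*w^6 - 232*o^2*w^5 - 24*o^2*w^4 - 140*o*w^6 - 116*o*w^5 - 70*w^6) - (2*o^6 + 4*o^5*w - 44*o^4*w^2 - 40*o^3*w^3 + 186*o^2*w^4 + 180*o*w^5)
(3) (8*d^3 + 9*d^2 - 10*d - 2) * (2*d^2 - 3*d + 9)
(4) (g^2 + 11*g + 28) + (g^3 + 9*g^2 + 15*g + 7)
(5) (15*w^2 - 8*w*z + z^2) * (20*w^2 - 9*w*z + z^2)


(1) = -6.0672*x^5 + 0.2837*x^4 - 6.6979*x^3 + 0.0876*x^2 + 4.4878*x - 1.054
(2) = -2*o^6*w^2 - 2*o^6 + 20*o^5*w^3 - 4*o^5*w^2 - 4*o^5*w - 24*o^4*w^4 + 40*o^4*w^3 + 42*o^4*w^2 - 116*o^3*w^5 - 48*o^3*w^4 + 60*o^3*w^3 - 70*o^2*w^6 - 232*o^2*w^5 - 210*o^2*w^4 - 140*o*w^6 - 296*o*w^5 - 70*w^6
(3) = 16*d^5 - 6*d^4 + 25*d^3 + 107*d^2 - 84*d - 18
(4) = g^3 + 10*g^2 + 26*g + 35
(5) = 300*w^4 - 295*w^3*z + 107*w^2*z^2 - 17*w*z^3 + z^4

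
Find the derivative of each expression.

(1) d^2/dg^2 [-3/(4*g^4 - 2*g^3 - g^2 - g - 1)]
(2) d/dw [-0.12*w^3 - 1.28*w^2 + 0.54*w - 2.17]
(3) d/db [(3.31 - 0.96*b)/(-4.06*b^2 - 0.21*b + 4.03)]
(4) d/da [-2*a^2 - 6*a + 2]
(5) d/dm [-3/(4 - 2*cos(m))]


(1) = 6*((24*g^2 - 6*g - 1)*(-4*g^4 + 2*g^3 + g^2 + g + 1) + (-16*g^3 + 6*g^2 + 2*g + 1)^2)/(-4*g^4 + 2*g^3 + g^2 + g + 1)^3
(2) = -0.36*w^2 - 2.56*w + 0.54
(3) = (-3.8976*b^2 + 26.8772*b - 3.1737)/(16.4836*b^4 + 1.7052*b^3 - 32.6795*b^2 - 1.6926*b + 16.2409)
(4) = -4*a - 6
(5) = 3*sin(m)/(2*(cos(m) - 2)^2)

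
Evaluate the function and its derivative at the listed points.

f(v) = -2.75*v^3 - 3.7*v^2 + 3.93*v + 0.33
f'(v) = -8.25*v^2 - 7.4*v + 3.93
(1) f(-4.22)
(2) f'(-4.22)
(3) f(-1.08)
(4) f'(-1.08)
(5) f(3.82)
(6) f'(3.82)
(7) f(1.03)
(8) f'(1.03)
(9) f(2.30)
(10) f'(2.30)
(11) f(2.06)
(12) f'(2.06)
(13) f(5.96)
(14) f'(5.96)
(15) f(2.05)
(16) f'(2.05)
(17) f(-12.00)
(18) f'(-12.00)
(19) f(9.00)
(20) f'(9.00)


(1) = 124.52
(2) = -111.76
(3) = -4.77
(4) = 2.30
(5) = -191.94
(6) = -144.73
(7) = -2.55
(8) = -12.44
(9) = -43.66
(10) = -56.73
(11) = -31.32
(12) = -46.32
(13) = -689.88
(14) = -333.23
(15) = -30.85
(16) = -45.91
(17) = 4172.37
(18) = -1095.27
(19) = -2268.75
(20) = -730.92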